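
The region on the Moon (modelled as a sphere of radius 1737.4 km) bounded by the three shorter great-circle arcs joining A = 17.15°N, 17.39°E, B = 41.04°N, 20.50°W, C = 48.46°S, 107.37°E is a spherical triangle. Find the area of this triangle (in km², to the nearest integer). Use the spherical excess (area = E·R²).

257117 km²

Side lengths (central angles): a = 2.4956, b = 1.7931, c = 0.7038 rad; semiperimeter s = 2.4962.
By l'Huilier's theorem, tan(E/4) = √[tan(s/2) tan((s−a)/2) tan((s−b)/2) tan((s−c)/2)], giving spherical excess E = 0.0852 rad.
Area = E·R² = 0.0852 × (1737.4)² ≈ 257117 km².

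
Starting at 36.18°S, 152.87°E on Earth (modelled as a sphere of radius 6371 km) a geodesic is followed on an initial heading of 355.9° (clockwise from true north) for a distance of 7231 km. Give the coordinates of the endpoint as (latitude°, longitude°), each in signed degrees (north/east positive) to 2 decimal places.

28.73°, 148.63°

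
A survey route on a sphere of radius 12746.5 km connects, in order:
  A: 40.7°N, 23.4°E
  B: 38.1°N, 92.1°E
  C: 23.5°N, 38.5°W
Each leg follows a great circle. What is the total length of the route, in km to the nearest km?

Leg A→B: central angle 0.9032 rad, distance 11512.9 km.
Leg B→C: central angle 1.7963 rad, distance 22896.6 km.
Total: 11512.9 + 22896.6 ≈ 34409 km.

34409 km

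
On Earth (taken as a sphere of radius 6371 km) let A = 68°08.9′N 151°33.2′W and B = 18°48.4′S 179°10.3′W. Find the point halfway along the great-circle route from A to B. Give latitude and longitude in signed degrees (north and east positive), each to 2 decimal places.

Central angle δ = 1.5578 rad. Interpolating on the sphere with fraction f = 0.5:
P = [sin((1−f)δ)·A + sin(fδ)·B] / sin δ = 0.7026·A + 0.7026·B in Cartesian coordinates,
giving P = (-0.8949, -0.1342, 0.4256), i.e. latitude 25.19°, longitude -171.47°.

25.19°, -171.47°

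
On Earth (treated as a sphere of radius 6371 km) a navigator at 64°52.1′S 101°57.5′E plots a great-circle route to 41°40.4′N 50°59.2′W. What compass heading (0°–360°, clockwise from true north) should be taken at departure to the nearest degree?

With φ₁ = -1.1322, φ₂ = 0.7273, Δλ = -2.6694 rad, the forward-azimuth formula gives
θ = atan2( sin Δλ cos φ₂ , cos φ₁ sin φ₂ − sin φ₁ cos φ₂ cos Δλ ) = atan2(-0.3397, -0.3199) = -133.27°.
Adding 360° brings this into [0°, 360°): 227°.

227°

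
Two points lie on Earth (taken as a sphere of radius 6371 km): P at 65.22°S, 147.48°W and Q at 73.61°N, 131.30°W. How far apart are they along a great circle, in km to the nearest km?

15483 km

Let φ₁ = -1.1383 rad, φ₂ = 1.2847 rad, and Δλ = 0.2824 rad.
Haversine: a = sin²(Δφ/2) + cos φ₁ cos φ₂ sin²(Δλ/2) = 0.8764 + (0.4191)(0.2822)(0.0198) = 0.87872.
Central angle c = 2·arcsin(√a) = 2.43019 rad.
Distance = R·c = 6371 × 2.4302 ≈ 15483 km.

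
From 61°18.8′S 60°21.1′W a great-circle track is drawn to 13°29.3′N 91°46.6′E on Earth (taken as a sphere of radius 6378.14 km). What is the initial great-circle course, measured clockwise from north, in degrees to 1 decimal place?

144.7°

Δλ = 152.128° = 2.6551 rad.
y = sin Δλ · cos φ₂ = (0.4675)(0.9724) = 0.4546
x = cos φ₁ sin φ₂ − sin φ₁ cos φ₂ cos Δλ = (0.4800)(0.2332) − (-0.8773)(0.9724)(-0.8840) = -0.6421
θ = atan2(y, x) = 144.70°, so the bearing is 144.7°.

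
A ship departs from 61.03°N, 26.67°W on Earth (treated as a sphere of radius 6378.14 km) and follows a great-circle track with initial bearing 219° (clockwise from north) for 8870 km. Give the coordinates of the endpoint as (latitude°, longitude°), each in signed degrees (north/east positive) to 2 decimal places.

Angular distance δ = d/R = 8870/6378.14 = 1.39069 rad; initial bearing θ = 3.8223 rad.
sin φ₂ = sin φ₁ cos δ + cos φ₁ sin δ cos θ = (0.8749)(0.1791) + (0.4844)(0.9838)(-0.7771) = -0.2136, so φ₂ = -12.33°.
Δλ = atan2(sin θ sin δ cos φ₁, cos δ − sin φ₁ sin φ₂) = atan2(-0.2999, 0.3660) = -39.329°.
λ₂ = -26.670° − 39.329° = -66.00°.

-12.33°, -66.00°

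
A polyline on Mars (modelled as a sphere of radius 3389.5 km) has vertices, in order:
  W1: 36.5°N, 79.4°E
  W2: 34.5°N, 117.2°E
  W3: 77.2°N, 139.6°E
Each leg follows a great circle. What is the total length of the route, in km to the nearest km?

4407 km

Leg W1→W2: central angle 0.5348 rad, distance 1812.7 km.
Leg W2→W3: central angle 0.7654 rad, distance 2594.2 km.
Total: 1812.7 + 2594.2 ≈ 4407 km.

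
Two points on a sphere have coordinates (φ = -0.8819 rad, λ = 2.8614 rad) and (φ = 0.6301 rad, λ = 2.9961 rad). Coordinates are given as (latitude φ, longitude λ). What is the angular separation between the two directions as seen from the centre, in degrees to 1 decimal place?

86.9°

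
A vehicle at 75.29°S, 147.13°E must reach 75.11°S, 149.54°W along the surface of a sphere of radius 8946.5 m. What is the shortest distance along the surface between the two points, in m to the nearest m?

With latitudes φ₁ = -75.290°, φ₂ = -75.110° and longitude difference Δλ = 63.330°:
cos c = sin φ₁ sin φ₂ + cos φ₁ cos φ₂ cos Δλ = (-0.9672)(-0.9664) + (0.2539)(0.2570)(0.4489) = 0.96403,
so c = arccos(0.96403) = 0.26902 rad.
Distance = R·c = 8946.5 × 0.2690 ≈ 2407 m.

2407 m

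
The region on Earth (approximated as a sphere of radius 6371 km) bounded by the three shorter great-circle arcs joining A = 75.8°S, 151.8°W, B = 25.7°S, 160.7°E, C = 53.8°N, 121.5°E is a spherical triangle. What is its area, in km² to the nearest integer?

Side lengths (central angles): a = 1.5083, b = 2.4559, c = 0.9646 rad; semiperimeter s = 2.4644.
By l'Huilier's theorem, tan(E/4) = √[tan(s/2) tan((s−a)/2) tan((s−b)/2) tan((s−c)/2)], giving spherical excess E = 0.3049 rad.
Area = E·R² = 0.3049 × (6371)² ≈ 12374054 km².

12374054 km²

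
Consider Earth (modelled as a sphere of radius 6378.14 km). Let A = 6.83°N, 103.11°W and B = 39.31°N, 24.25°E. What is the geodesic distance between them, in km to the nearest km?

12580 km

In radians: φ₁ = 0.1192, φ₂ = 0.6861, Δλ = 127.360° = 2.2229 rad.
cos c = sin φ₁ sin φ₂ + cos φ₁ cos φ₂ cos Δλ = (0.1189)(0.6335) + (0.9929)(0.7737)(-0.6068) = -0.39084,
so c = arccos(-0.39084) = 1.97234 rad.
Distance = R·c = 6378.14 × 1.9723 ≈ 12580 km.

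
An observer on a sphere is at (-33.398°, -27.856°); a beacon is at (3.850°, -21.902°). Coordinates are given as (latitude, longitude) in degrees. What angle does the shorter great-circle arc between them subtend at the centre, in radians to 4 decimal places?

0.6575 rad

Let φ₁ = -0.5829 rad, φ₂ = 0.0672 rad, and Δλ = 0.1039 rad.
cos c = sin φ₁ sin φ₂ + cos φ₁ cos φ₂ cos Δλ = (-0.5505)(0.0671) + (0.8349)(0.9977)(0.9946) = 0.79153,
so c = arccos(0.79153) = 0.65749 rad.
So the angular separation is 0.6575 rad.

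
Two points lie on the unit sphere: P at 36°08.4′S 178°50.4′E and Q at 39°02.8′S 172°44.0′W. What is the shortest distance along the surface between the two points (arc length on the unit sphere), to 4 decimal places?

0.1270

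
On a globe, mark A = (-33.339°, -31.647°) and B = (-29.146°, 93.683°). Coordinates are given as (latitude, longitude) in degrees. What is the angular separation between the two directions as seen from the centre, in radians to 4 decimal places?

1.7257 rad

In radians: φ₁ = -0.5819, φ₂ = -0.5087, Δλ = 125.330° = 2.1874 rad.
Haversine: a = sin²(Δφ/2) + cos φ₁ cos φ₂ sin²(Δλ/2) = 0.0013 + (0.8354)(0.8734)(0.7891) = 0.57714.
Central angle c = 2·arcsin(√a) = 1.72569 rad.
So the angular separation is 1.7257 rad.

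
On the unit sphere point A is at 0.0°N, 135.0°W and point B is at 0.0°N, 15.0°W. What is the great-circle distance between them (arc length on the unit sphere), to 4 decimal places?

2.0944

Let φ₁ = 0.0000 rad, φ₂ = 0.0000 rad, and Δλ = 2.0944 rad.
cos c = sin φ₁ sin φ₂ + cos φ₁ cos φ₂ cos Δλ = (0.0000)(0.0000) + (1.0000)(1.0000)(-0.5000) = -0.50000,
so c = arccos(-0.50000) = 2.09440 rad.
On the unit sphere the arc length equals the central angle: 2.0944.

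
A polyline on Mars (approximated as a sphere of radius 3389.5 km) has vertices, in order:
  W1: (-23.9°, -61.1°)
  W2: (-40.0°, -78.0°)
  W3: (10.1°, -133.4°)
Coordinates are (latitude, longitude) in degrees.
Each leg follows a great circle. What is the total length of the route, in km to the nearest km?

5507 km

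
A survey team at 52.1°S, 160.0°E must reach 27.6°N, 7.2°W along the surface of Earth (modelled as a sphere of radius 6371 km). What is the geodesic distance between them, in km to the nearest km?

17090 km

With latitudes φ₁ = -52.100°, φ₂ = 27.600° and longitude difference Δλ = -167.200°:
Haversine: a = sin²(Δφ/2) + cos φ₁ cos φ₂ sin²(Δλ/2) = 0.4106 + (0.6143)(0.8862)(0.9876) = 0.94822.
Central angle c = 2·arcsin(√a) = 2.68245 rad.
Distance = R·c = 6371 × 2.6825 ≈ 17090 km.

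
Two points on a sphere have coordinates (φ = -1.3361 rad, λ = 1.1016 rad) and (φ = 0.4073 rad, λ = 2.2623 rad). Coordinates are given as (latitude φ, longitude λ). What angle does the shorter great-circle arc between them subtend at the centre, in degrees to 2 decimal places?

107.47°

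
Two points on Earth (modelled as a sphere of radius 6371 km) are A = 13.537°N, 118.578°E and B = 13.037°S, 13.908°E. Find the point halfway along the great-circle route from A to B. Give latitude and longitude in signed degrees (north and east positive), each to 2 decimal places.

0.41°, 66.17°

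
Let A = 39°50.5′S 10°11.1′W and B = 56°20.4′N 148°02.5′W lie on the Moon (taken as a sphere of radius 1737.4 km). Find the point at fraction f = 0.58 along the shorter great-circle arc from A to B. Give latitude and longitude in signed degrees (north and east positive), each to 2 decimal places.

Central angle δ = 2.5845 rad. Interpolating on the sphere with fraction f = 0.58:
P = [sin((1−f)δ)·A + sin(fδ)·B] / sin δ = 1.6730·A + 1.8865·B in Cartesian coordinates,
giving P = (0.3772, -0.7806, 0.4984), i.e. latitude 29.89°, longitude -64.21°.

29.89°, -64.21°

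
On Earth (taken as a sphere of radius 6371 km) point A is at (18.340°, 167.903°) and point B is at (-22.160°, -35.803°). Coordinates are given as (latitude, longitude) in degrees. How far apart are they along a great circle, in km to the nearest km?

17509 km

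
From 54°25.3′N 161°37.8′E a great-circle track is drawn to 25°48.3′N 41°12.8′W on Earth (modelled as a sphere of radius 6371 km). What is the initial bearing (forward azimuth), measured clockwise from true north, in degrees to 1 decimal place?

20.6°

With φ₁ = 0.9498, φ₂ = 0.4504, Δλ = 2.7429 rad, the forward-azimuth formula gives
θ = atan2( sin Δλ cos φ₂ , cos φ₁ sin φ₂ − sin φ₁ cos φ₂ cos Δλ ) = atan2(0.3495, 0.9281) = 20.64°.
So the initial bearing is 20.6°.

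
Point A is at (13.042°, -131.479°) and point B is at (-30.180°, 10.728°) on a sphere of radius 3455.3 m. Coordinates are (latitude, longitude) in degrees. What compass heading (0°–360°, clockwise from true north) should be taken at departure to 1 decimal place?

With φ₁ = 0.2276, φ₂ = -0.5267, Δλ = 2.4820 rad, the forward-azimuth formula gives
θ = atan2( sin Δλ cos φ₂ , cos φ₁ sin φ₂ − sin φ₁ cos φ₂ cos Δλ ) = atan2(0.5297, -0.3356) = 122.35°.
So the initial bearing is 122.4°.

122.4°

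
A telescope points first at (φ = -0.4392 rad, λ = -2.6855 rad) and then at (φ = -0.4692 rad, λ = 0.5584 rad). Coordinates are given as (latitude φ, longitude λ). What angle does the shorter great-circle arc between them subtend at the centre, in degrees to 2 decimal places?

127.65°

Let φ₁ = -0.4392 rad, φ₂ = -0.4692 rad, and Δλ = -3.0393 rad.
cos c = sin φ₁ sin φ₂ + cos φ₁ cos φ₂ cos Δλ = (-0.4252)(-0.4522) + (0.9051)(0.8919)(-0.9948) = -0.61079,
so c = arccos(-0.61079) = 2.22785 rad.
So the angular separation is 127.65°.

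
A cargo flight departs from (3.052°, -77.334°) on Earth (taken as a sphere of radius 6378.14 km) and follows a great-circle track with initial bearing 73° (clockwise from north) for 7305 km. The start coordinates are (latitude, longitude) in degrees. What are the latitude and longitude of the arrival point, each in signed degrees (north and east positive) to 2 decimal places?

Angular distance δ = d/R = 7305/6378.14 = 1.14532 rad; initial bearing θ = 1.2741 rad.
sin φ₂ = sin φ₁ cos δ + cos φ₁ sin δ cos θ = (0.0532)(0.4128) + (0.9986)(0.9108)(0.2924) = 0.2879, so φ₂ = 16.73°.
Δλ = atan2(sin θ sin δ cos φ₁, cos δ − sin φ₁ sin φ₂) = atan2(0.8698, 0.3974) = 65.444°.
λ₂ = -77.334° + 65.444° = -11.89°.

16.73°, -11.89°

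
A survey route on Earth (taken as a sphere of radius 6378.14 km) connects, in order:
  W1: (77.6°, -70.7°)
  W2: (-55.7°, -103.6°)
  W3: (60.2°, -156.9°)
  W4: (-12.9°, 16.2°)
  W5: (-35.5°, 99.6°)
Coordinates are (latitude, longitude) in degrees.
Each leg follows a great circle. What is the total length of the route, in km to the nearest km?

52081 km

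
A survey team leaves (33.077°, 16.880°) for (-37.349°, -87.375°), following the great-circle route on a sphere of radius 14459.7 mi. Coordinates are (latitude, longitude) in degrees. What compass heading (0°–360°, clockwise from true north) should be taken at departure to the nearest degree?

242°

With φ₁ = 0.5773, φ₂ = -0.6519, Δλ = -1.8196 rad, the forward-azimuth formula gives
θ = atan2( sin Δλ cos φ₂ , cos φ₁ sin φ₂ − sin φ₁ cos φ₂ cos Δλ ) = atan2(-0.7705, -0.4015) = -117.53°.
Adding 360° brings this into [0°, 360°): 242°.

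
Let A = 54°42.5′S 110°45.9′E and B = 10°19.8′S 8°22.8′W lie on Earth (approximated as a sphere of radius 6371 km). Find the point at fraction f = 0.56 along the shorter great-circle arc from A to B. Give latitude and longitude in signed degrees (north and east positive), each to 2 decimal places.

Central angle δ = 1.7016 rad. Interpolating on the sphere with fraction f = 0.56:
P = [sin((1−f)δ)·A + sin(fδ)·B] / sin δ = 0.6866·A + 0.8221·B in Cartesian coordinates,
giving P = (0.6595, 0.2530, -0.7078), i.e. latitude -45.06°, longitude 20.99°.

-45.06°, 20.99°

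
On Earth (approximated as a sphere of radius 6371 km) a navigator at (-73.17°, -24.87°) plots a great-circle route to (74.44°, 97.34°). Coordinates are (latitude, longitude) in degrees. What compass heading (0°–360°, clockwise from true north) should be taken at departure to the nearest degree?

58°

Δλ = 122.210° = 2.1330 rad.
y = sin Δλ · cos φ₂ = (0.8461)(0.2682) = 0.2270
x = cos φ₁ sin φ₂ − sin φ₁ cos φ₂ cos Δλ = (0.2895)(0.9634) − (-0.9572)(0.2682)(-0.5330) = 0.1421
θ = atan2(y, x) = 57.96°, so the bearing is 58°.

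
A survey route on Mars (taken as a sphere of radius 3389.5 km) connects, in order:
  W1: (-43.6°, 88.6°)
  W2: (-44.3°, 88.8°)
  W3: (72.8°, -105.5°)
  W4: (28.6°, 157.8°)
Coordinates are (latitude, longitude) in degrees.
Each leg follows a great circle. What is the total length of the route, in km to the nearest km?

12788 km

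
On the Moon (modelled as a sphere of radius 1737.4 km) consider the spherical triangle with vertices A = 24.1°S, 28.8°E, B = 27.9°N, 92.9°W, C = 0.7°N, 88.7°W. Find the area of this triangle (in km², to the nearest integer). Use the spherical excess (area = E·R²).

2332763 km²

Side lengths (central angles): a = 0.4799, b = 2.0114, c = 2.2332 rad; semiperimeter s = 2.3622.
By l'Huilier's theorem, tan(E/4) = √[tan(s/2) tan((s−a)/2) tan((s−b)/2) tan((s−c)/2)], giving spherical excess E = 0.7728 rad.
Area = E·R² = 0.7728 × (1737.4)² ≈ 2332763 km².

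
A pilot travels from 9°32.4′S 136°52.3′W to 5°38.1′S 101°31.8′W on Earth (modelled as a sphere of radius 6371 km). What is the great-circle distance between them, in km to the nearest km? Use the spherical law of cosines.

3918 km

Let φ₁ = -0.1665 rad, φ₂ = -0.0983 rad, and Δλ = 0.6168 rad.
cos c = sin φ₁ sin φ₂ + cos φ₁ cos φ₂ cos Δλ = (-0.1657)(-0.0982) + (0.9862)(0.9952)(0.8157) = 0.81682,
so c = arccos(0.81682) = 0.61492 rad.
Distance = R·c = 6371 × 0.6149 ≈ 3918 km.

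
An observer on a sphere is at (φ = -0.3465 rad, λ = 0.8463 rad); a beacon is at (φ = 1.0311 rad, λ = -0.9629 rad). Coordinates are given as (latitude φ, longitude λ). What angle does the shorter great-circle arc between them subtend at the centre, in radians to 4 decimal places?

With latitudes φ₁ = -19.853°, φ₂ = 59.078° and longitude difference Δλ = -103.660°:
cos c = sin φ₁ sin φ₂ + cos φ₁ cos φ₂ cos Δλ = (-0.3396)(0.8579) + (0.9406)(0.5139)(-0.2362) = -0.40548,
so c = arccos(-0.40548) = 1.98830 rad.
So the angular separation is 1.9883 rad.

1.9883 rad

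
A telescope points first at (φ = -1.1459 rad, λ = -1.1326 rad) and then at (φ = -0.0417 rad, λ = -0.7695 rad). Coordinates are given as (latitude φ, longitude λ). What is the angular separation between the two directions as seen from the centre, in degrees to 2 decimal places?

In radians: φ₁ = -1.1459, φ₂ = -0.0417, Δλ = 20.804° = 0.3631 rad.
cos c = sin φ₁ sin φ₂ + cos φ₁ cos φ₂ cos Δλ = (-0.9111)(-0.0417) + (0.4122)(0.9991)(0.9348) = 0.42300,
so c = arccos(0.42300) = 1.13405 rad.
So the angular separation is 64.98°.

64.98°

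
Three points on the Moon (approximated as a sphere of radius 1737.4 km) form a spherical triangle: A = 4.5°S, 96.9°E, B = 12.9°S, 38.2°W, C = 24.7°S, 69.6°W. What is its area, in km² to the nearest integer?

Side lengths (central angles): a = 0.5564, b = 2.5828, c = 2.3061 rad; semiperimeter s = 2.7226.
By l'Huilier's theorem, tan(E/4) = √[tan(s/2) tan((s−a)/2) tan((s−b)/2) tan((s−c)/2)], giving spherical excess E = 1.3903 rad.
Area = E·R² = 1.3903 × (1737.4)² ≈ 4196851 km².

4196851 km²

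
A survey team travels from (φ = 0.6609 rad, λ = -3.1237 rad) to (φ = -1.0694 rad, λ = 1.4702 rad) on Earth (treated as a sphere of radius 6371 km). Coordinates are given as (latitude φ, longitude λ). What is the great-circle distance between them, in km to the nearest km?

Let φ₁ = 0.6609 rad, φ₂ = -1.0694 rad, and Δλ = -1.6893 rad.
cos c = sin φ₁ sin φ₂ + cos φ₁ cos φ₂ cos Δλ = (0.6138)(-0.8769) + (0.7894)(0.4807)(-0.1182) = -0.58313,
so c = arccos(-0.58313) = 2.19337 rad.
Distance = R·c = 6371 × 2.1934 ≈ 13974 km.

13974 km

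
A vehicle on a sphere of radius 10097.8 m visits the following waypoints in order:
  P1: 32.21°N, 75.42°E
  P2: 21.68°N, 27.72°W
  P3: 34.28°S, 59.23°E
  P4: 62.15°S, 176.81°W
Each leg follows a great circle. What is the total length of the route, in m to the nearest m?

46207 m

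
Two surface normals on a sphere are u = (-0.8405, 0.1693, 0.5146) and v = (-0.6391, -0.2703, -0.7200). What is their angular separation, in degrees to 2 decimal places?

u·v = 0.1209; |u| = 1.0000, |v| = 1.0000.
cos θ = (u·v)/(|u||v|) = 0.1209, so θ = 83.06°.

83.06°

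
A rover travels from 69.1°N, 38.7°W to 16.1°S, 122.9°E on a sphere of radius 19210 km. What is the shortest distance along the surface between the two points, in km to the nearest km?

In radians: φ₁ = 1.2060, φ₂ = -0.2810, Δλ = 161.600° = 2.8205 rad.
cos c = sin φ₁ sin φ₂ + cos φ₁ cos φ₂ cos Δλ = (0.9342)(-0.2773) + (0.3567)(0.9608)(-0.9489) = -0.58429,
so c = arccos(-0.58429) = 2.19480 rad.
Distance = R·c = 19210 × 2.1948 ≈ 42162 km.

42162 km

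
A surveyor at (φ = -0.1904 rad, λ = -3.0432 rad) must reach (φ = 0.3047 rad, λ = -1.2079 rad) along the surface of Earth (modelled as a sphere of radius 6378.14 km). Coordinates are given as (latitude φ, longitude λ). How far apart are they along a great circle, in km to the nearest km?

In radians: φ₁ = -0.1904, φ₂ = 0.3047, Δλ = 105.155° = 1.8353 rad.
Haversine: a = sin²(Δφ/2) + cos φ₁ cos φ₂ sin²(Δλ/2) = 0.0600 + (0.9819)(0.9539)(0.6307) = 0.65083.
Central angle c = 2·arcsin(√a) = 1.87723 rad.
Distance = R·c = 6378.14 × 1.8772 ≈ 11973 km.

11973 km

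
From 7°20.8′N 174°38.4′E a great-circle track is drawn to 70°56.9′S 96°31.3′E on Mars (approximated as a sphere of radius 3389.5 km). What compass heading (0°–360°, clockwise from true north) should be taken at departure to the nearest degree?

Δλ = -78.118° = -1.3634 rad.
y = sin Δλ · cos φ₂ = (-0.9786)(0.3264) = -0.3194
x = cos φ₁ sin φ₂ − sin φ₁ cos φ₂ cos Δλ = (0.9918)(-0.9452) − (0.1279)(0.3264)(0.2059) = -0.9461
θ = atan2(y, x) = -161.34°; adding 360° gives 199°.

199°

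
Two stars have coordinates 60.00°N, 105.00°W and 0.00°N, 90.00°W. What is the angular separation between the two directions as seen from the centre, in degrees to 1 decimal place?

Let φ₁ = 1.0472 rad, φ₂ = 0.0000 rad, and Δλ = 0.2618 rad.
cos c = sin φ₁ sin φ₂ + cos φ₁ cos φ₂ cos Δλ = (0.8660)(0.0000) + (0.5000)(1.0000)(0.9659) = 0.48296,
so c = arccos(0.48296) = 1.06676 rad.
So the angular separation is 61.1°.

61.1°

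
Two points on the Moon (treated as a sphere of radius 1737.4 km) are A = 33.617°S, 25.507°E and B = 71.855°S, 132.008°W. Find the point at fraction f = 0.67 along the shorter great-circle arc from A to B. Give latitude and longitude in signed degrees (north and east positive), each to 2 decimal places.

The central angle between A and B is δ = 1.2802 rad.
With f = 0.67, the slerp weights are sin((1−f)δ)/sin δ = 0.4280 and sin(fδ)/sin δ = 0.7895.
Weighted sum of the unit vectors: (0.4280)·(0.7516,0.3586,-0.5536) + (0.7895)·(-0.2084,-0.2314,-0.9503) = (0.1571, -0.0292, -0.9871).
Converting back: φ = atan2(z, √(x²+y²)) = -80.80°, λ = atan2(y, x) = -10.53°.

-80.80°, -10.53°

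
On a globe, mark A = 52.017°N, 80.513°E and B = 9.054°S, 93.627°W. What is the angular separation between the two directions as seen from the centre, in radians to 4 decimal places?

2.3871 rad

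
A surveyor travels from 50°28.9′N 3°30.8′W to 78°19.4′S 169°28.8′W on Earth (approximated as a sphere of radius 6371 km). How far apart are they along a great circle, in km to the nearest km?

Let φ₁ = 0.8811 rad, φ₂ = -1.3670 rad, and Δλ = -2.8967 rad.
cos c = sin φ₁ sin φ₂ + cos φ₁ cos φ₂ cos Δλ = (0.7714)(-0.9793) + (0.6363)(0.2024)(-0.9702) = -0.88040,
so c = arccos(-0.88040) = 2.64750 rad.
Distance = R·c = 6371 × 2.6475 ≈ 16867 km.

16867 km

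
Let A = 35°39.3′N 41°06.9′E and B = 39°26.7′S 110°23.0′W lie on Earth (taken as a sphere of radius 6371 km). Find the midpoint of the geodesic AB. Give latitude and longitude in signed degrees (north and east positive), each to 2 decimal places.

-7.62°, -28.92°

The central angle between A and B is δ = 2.7434 rad.
With f = 0.5, the slerp weights are sin((1−f)δ)/sin δ = 2.5280 and sin(fδ)/sin δ = 2.5280.
Weighted sum of the unit vectors: (2.5280)·(0.6122,0.5343,0.5829) + (2.5280)·(-0.2690,-0.7239,-0.6353) = (0.8676, -0.4793, -0.1326).
Converting back: φ = atan2(z, √(x²+y²)) = -7.62°, λ = atan2(y, x) = -28.92°.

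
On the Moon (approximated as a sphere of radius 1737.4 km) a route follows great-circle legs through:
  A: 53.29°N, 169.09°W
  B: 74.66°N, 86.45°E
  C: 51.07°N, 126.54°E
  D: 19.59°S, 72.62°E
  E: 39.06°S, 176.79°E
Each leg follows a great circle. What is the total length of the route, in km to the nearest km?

7417 km

Leg A→B: central angle 0.7472 rad, distance 1298.1 km.
Leg B→C: central angle 0.5004 rad, distance 869.5 km.
Leg C→D: central angle 1.4829 rad, distance 2576.3 km.
Leg D→E: central angle 1.5386 rad, distance 2673.2 km.
Total: 1298.1 + 869.5 + 2576.3 + 2673.2 ≈ 7417 km.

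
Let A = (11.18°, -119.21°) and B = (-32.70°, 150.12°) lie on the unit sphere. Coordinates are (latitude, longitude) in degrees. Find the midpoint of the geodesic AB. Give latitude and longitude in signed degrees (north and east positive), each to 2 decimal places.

-15.08°, -160.12°

Central angle δ = 1.6854 rad. Interpolating on the sphere with fraction f = 0.5:
P = [sin((1−f)δ)·A + sin(fδ)·B] / sin δ = 0.7514·A + 0.7514·B in Cartesian coordinates,
giving P = (-0.9080, -0.3284, -0.2602), i.e. latitude -15.08°, longitude -160.12°.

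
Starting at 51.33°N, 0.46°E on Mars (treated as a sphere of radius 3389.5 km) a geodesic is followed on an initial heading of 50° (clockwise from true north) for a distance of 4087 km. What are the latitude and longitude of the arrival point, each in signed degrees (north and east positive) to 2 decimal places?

Angular distance δ = d/R = 4087/3389.5 = 1.20578 rad; initial bearing θ = 0.8727 rad.
sin φ₂ = sin φ₁ cos δ + cos φ₁ sin δ cos θ = (0.7808)(0.3570) + (0.6248)(0.9341)(0.6428) = 0.6539, so φ₂ = 40.83°.
Δλ = atan2(sin θ sin δ cos φ₁, cos δ − sin φ₁ sin φ₂) = atan2(0.4471, -0.1536) = 108.954°.
λ₂ = 0.460° + 108.954° = 109.41°.

40.83°, 109.41°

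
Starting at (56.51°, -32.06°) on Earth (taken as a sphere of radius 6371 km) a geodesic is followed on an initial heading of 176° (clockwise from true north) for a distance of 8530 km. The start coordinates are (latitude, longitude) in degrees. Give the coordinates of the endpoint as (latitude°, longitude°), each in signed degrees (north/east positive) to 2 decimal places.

-20.12°, -27.91°

Angular distance δ = d/R = 8530/6371 = 1.33888 rad; initial bearing θ = 3.0718 rad.
sin φ₂ = sin φ₁ cos δ + cos φ₁ sin δ cos θ = (0.8340)(0.2298) + (0.5518)(0.9732)(-0.9976) = -0.3440, so φ₂ = -20.12°.
Δλ = atan2(sin θ sin δ cos φ₁, cos δ − sin φ₁ sin φ₂) = atan2(0.0375, 0.5168) = 4.146°.
λ₂ = -32.060° + 4.146° = -27.91°.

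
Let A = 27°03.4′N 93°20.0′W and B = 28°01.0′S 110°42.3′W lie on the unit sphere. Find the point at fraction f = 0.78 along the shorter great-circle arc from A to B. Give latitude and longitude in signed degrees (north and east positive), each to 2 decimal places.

-15.94°, -106.59°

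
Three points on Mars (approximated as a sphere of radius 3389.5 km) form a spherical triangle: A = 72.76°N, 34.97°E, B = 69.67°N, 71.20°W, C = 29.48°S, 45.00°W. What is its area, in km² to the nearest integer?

7346520 km²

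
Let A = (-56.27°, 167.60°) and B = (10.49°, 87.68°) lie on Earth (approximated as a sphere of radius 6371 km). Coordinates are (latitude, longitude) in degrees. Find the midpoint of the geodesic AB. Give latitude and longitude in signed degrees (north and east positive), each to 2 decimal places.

-28.21°, 114.52°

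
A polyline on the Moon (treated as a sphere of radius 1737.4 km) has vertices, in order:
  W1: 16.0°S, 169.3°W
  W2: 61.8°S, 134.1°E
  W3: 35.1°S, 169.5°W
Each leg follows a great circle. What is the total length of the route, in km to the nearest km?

3164 km

Leg W1→W2: central angle 1.0553 rad, distance 1833.5 km.
Leg W2→W3: central angle 0.7660 rad, distance 1330.8 km.
Total: 1833.5 + 1330.8 ≈ 3164 km.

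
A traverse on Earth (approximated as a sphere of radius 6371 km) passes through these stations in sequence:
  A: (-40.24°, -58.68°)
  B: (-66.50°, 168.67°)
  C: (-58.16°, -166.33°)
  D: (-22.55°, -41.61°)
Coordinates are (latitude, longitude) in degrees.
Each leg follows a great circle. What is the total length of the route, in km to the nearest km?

18753 km

Leg A→B: central angle 1.1743 rad, distance 7481.5 km.
Leg B→C: central angle 0.2467 rad, distance 1571.9 km.
Leg C→D: central angle 1.5225 rad, distance 9699.8 km.
Total: 7481.5 + 1571.9 + 9699.8 ≈ 18753 km.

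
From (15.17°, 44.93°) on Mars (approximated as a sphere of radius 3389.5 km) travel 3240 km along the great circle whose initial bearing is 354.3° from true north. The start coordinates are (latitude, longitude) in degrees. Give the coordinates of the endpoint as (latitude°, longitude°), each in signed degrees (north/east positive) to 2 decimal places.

69.30°, 31.66°

Angular distance δ = d/R = 3240/3389.5 = 0.95589 rad; initial bearing θ = 6.1837 rad.
sin φ₂ = sin φ₁ cos δ + cos φ₁ sin δ cos θ = (0.2617)(0.5769) + (0.9652)(0.8168)(0.9951) = 0.9354, so φ₂ = 69.30°.
Δλ = atan2(sin θ sin δ cos φ₁, cos δ − sin φ₁ sin φ₂) = atan2(-0.0783, 0.3321) = -13.267°.
λ₂ = 44.930° − 13.267° = 31.66°.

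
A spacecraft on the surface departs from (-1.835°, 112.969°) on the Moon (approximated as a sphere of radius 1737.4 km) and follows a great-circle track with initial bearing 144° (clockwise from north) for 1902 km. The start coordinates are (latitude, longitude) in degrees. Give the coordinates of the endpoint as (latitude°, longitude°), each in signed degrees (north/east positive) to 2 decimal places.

Angular distance δ = d/R = 1902/1737.4 = 1.09474 rad; initial bearing θ = 2.5133 rad.
sin φ₂ = sin φ₁ cos δ + cos φ₁ sin δ cos θ = (-0.0320)(0.4583) + (0.9995)(0.8888)(-0.8090) = -0.7334, so φ₂ = -47.17°.
Δλ = atan2(sin θ sin δ cos φ₁, cos δ − sin φ₁ sin φ₂) = atan2(0.5222, 0.4348) = 50.216°.
λ₂ = 112.969° + 50.216° = 163.19°.

-47.17°, 163.19°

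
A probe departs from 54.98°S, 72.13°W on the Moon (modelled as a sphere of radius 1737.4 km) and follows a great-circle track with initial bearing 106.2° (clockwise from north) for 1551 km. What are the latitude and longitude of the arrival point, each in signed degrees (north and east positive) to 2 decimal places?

Angular distance δ = d/R = 1551/1737.4 = 0.89271 rad; initial bearing θ = 1.8535 rad.
sin φ₂ = sin φ₁ cos δ + cos φ₁ sin δ cos θ = (-0.8190)(0.6273) + (0.5739)(0.7788)(-0.2790) = -0.6384, so φ₂ = -39.67°.
Δλ = atan2(sin θ sin δ cos φ₁, cos δ − sin φ₁ sin φ₂) = atan2(0.4292, 0.1045) = 76.319°.
λ₂ = -72.130° + 76.319° = 4.19°.

-39.67°, 4.19°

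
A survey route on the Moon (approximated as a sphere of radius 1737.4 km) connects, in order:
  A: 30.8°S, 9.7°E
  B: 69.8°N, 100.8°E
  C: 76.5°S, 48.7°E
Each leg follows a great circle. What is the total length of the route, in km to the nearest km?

8150 km

Leg A→B: central angle 2.0786 rad, distance 3611.3 km.
Leg B→C: central angle 2.6121 rad, distance 4538.2 km.
Total: 3611.3 + 4538.2 ≈ 8150 km.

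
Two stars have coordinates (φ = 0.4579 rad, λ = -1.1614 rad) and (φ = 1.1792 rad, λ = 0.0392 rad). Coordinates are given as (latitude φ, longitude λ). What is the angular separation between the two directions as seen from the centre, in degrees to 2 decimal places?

Let φ₁ = 0.4579 rad, φ₂ = 1.1792 rad, and Δλ = 1.2006 rad.
Haversine: a = sin²(Δφ/2) + cos φ₁ cos φ₂ sin²(Δλ/2) = 0.1245 + (0.8970)(0.3817)(0.3191) = 0.23377.
Central angle c = 2·arcsin(√a) = 1.00929 rad.
So the angular separation is 57.83°.

57.83°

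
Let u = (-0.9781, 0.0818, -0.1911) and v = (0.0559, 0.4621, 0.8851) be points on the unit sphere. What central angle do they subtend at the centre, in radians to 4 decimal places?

u·v = -0.1860; |u| = 0.9999, |v| = 1.0000.
cos θ = (u·v)/(|u||v|) = -0.1860, so θ = 1.7579 rad.

1.7579 rad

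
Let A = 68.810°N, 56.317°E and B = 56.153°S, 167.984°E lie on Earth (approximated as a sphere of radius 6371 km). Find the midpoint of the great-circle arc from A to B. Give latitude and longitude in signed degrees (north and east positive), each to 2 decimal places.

The central angle between A and B is δ = 2.5843 rad.
With f = 0.5, the slerp weights are sin((1−f)δ)/sin δ = 1.8179 and sin(fδ)/sin δ = 1.8179.
Weighted sum of the unit vectors: (1.8179)·(0.2005,0.3008,0.9324) + (1.8179)·(-0.5448,0.1160,-0.8305) = (-0.6259, 0.7576, 0.1852).
Converting back: φ = atan2(z, √(x²+y²)) = 10.67°, λ = atan2(y, x) = 129.56°.

10.67°, 129.56°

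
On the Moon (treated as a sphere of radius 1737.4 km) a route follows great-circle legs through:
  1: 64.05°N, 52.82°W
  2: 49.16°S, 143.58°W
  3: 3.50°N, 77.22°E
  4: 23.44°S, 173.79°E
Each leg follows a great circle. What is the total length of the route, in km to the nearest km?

10713 km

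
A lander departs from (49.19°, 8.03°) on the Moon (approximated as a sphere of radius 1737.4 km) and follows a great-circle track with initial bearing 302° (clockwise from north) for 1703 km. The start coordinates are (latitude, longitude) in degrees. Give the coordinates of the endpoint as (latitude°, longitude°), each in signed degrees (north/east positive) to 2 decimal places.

Angular distance δ = d/R = 1703/1737.4 = 0.98020 rad; initial bearing θ = 5.2709 rad.
sin φ₂ = sin φ₁ cos δ + cos φ₁ sin δ cos θ = (0.7569)(0.5569) + (0.6536)(0.8306)(0.5299) = 0.7091, so φ₂ = 45.16°.
Δλ = atan2(sin θ sin δ cos φ₁, cos δ − sin φ₁ sin φ₂) = atan2(-0.4604, 0.0201) = -87.497°.
λ₂ = 8.030° − 87.497° = -79.47°.

45.16°, -79.47°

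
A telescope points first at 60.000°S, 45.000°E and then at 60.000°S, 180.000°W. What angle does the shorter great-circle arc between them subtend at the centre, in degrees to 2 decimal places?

55.02°

Let φ₁ = -1.0472 rad, φ₂ = -1.0472 rad, and Δλ = 2.3562 rad.
Haversine: a = sin²(Δφ/2) + cos φ₁ cos φ₂ sin²(Δλ/2) = 0.0000 + (0.5000)(0.5000)(0.8536) = 0.21339.
Central angle c = 2·arcsin(√a) = 0.96036 rad.
So the angular separation is 55.02°.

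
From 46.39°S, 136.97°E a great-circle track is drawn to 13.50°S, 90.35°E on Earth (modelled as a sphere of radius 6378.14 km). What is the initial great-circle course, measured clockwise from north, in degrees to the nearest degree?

Δλ = -46.620° = -0.8137 rad.
y = sin Δλ · cos φ₂ = (-0.7268)(0.9724) = -0.7067
x = cos φ₁ sin φ₂ − sin φ₁ cos φ₂ cos Δλ = (0.6897)(-0.2334) − (-0.7241)(0.9724)(0.6868) = 0.3225
θ = atan2(y, x) = -65.47°; adding 360° gives 295°.

295°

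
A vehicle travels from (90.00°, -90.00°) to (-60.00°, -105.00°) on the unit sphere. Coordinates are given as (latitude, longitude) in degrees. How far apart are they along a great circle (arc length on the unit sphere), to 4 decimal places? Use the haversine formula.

2.6180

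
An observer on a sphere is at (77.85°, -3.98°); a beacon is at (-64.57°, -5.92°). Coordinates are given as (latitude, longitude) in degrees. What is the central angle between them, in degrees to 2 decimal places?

With latitudes φ₁ = 77.850°, φ₂ = -64.570° and longitude difference Δλ = -1.940°:
cos c = sin φ₁ sin φ₂ + cos φ₁ cos φ₂ cos Δλ = (0.9776)(-0.9031) + (0.2105)(0.4294)(0.9994) = -0.79255,
so c = arccos(-0.79255) = 2.48578 rad.
So the angular separation is 142.42°.

142.42°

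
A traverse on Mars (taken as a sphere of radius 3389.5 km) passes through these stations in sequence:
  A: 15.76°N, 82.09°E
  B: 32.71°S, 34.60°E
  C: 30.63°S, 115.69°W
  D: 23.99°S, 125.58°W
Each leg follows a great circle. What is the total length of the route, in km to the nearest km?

11128 km

Leg A→B: central angle 1.1588 rad, distance 3927.8 km.
Leg B→C: central angle 1.9321 rad, distance 6548.9 km.
Leg C→D: central angle 0.1921 rad, distance 651.0 km.
Total: 3927.8 + 6548.9 + 651.0 ≈ 11128 km.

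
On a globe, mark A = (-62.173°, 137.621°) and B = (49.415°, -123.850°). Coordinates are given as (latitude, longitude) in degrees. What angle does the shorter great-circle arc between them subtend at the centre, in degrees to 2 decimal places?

In radians: φ₁ = -1.0851, φ₂ = 0.8625, Δλ = 98.529° = 1.7197 rad.
cos c = sin φ₁ sin φ₂ + cos φ₁ cos φ₂ cos Δλ = (-0.8844)(0.7594) + (0.4668)(0.6506)(-0.1483) = -0.71666,
so c = arccos(-0.71666) = 2.36980 rad.
So the angular separation is 135.78°.

135.78°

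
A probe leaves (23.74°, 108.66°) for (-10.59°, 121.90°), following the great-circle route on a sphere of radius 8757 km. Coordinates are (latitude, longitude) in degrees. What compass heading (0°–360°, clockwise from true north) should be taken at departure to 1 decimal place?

Δλ = 13.240° = 0.2311 rad.
y = sin Δλ · cos φ₂ = (0.2290)(0.9830) = 0.2251
x = cos φ₁ sin φ₂ − sin φ₁ cos φ₂ cos Δλ = (0.9154)(-0.1838) − (0.4026)(0.9830)(0.9734) = -0.5534
θ = atan2(y, x) = 157.86°, so the bearing is 157.9°.

157.9°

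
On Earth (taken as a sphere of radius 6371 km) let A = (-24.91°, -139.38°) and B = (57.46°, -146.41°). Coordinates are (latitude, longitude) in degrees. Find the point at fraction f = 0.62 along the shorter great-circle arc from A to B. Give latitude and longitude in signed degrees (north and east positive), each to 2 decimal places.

26.19°, -142.69°

Central angle δ = 1.4413 rad. Interpolating on the sphere with fraction f = 0.62:
P = [sin((1−f)δ)·A + sin(fδ)·B] / sin δ = 0.5251·A + 0.7859·B in Cartesian coordinates,
giving P = (-0.7137, -0.5440, 0.4414), i.e. latitude 26.19°, longitude -142.69°.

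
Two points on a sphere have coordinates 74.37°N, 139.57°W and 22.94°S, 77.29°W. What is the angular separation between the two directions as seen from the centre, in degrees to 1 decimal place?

With latitudes φ₁ = 74.370°, φ₂ = -22.940° and longitude difference Δλ = 62.280°:
Haversine: a = sin²(Δφ/2) + cos φ₁ cos φ₂ sin²(Δλ/2) = 0.5636 + (0.2694)(0.9209)(0.2674) = 0.62997.
Central angle c = 2·arcsin(√a) = 1.83376 rad.
So the angular separation is 105.1°.

105.1°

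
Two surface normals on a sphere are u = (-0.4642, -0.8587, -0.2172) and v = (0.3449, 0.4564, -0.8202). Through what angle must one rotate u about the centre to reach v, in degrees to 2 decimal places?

u·v = -0.3739; |u| = 1.0000, |v| = 1.0000.
cos θ = (u·v)/(|u||v|) = -0.3739, so θ = 111.95°.

111.95°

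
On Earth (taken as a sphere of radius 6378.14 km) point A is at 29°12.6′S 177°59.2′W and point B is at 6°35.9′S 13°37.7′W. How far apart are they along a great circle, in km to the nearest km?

Let φ₁ = -0.5098 rad, φ₂ = -0.1152 rad, and Δλ = 2.8686 rad.
cos c = sin φ₁ sin φ₂ + cos φ₁ cos φ₂ cos Δλ = (-0.4880)(-0.1149) + (0.8728)(0.9934)(-0.9630) = -0.77887,
so c = arccos(-0.77887) = 2.46366 rad.
Distance = R·c = 6378.14 × 2.4637 ≈ 15714 km.

15714 km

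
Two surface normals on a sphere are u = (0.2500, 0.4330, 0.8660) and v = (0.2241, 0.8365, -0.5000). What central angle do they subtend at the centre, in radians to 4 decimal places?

1.5856 rad

u·v = -0.0148; |u| = 1.0000, |v| = 1.0000.
cos θ = (u·v)/(|u||v|) = -0.0148, so θ = 1.5856 rad.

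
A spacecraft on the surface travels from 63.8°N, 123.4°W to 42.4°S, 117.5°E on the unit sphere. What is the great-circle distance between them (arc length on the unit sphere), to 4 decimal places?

2.4396

With latitudes φ₁ = 63.800°, φ₂ = -42.400° and longitude difference Δλ = -119.100°:
cos c = sin φ₁ sin φ₂ + cos φ₁ cos φ₂ cos Δλ = (0.8973)(-0.6743) + (0.4415)(0.7385)(-0.4863) = -0.76358,
so c = arccos(-0.76358) = 2.43964 rad.
On the unit sphere the arc length equals the central angle: 2.4396.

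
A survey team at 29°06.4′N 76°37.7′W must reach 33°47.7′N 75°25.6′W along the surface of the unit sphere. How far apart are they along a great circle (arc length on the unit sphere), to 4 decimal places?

In radians: φ₁ = 0.5080, φ₂ = 0.5898, Δλ = 1.202° = 0.0210 rad.
cos c = sin φ₁ sin φ₂ + cos φ₁ cos φ₂ cos Δλ = (0.4864)(0.5562) + (0.8737)(0.8310)(0.9998) = 0.99649,
so c = arccos(0.99649) = 0.08376 rad.
On the unit sphere the arc length equals the central angle: 0.0838.

0.0838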